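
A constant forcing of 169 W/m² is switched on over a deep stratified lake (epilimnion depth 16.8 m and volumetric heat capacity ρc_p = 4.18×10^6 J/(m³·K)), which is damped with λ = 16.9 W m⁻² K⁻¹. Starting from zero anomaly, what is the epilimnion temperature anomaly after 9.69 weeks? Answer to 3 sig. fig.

Areal heat capacity C = ρc_p × D = 4.18×10^6 × 16.8 = 7.02×10^7 J/(m²·K).
τ = C / λ = 7.02×10^7 / 16.9 = 4.16×10^6 s.
Equilibrium anomaly ΔT_eq = F / λ = 169 / 16.9 = 10.0 K.
t = 9.69 weeks = 5.86×10^6 s, so t/τ = 1.41.
ΔT(t) = ΔT_eq (1 − e^(−t/τ)) = 10.0 × (1 − e^−1.41) = 7.56 K.

7.56 K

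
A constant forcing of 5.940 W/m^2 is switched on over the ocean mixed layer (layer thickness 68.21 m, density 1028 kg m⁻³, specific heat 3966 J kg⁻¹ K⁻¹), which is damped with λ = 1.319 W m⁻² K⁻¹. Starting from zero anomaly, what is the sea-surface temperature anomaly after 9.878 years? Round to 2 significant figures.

Areal heat capacity C = ρ c_p D = 1028 × 3966 × 68.21 = 2.78×10^8 J m⁻² K⁻¹.
τ = C / λ = 2.78×10^8 / 1.319 = 2.11×10^8 s.
Equilibrium anomaly ΔT_eq = F / λ = 5.940 / 1.319 = 4.50 K.
t = 9.878 years = 3.12×10^8 s, so t/τ = 1.48.
ΔT(t) = ΔT_eq (1 − e^(−t/τ)) = 4.50 × (1 − e^−1.48) = 3.48 K.

3.5 K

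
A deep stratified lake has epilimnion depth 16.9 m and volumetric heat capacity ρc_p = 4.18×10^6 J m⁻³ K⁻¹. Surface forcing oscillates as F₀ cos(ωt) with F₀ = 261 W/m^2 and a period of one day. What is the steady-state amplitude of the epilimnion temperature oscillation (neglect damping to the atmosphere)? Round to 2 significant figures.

0.051 K

Areal heat capacity C = ρc_p × D = 4.18×10^6 × 16.9 = 7.06×10^7 J/(m^2 K).
Angular frequency ω = 2π / T = 2π / 86400 s = 7.27×10^-5 s⁻¹.
Cω = 7.06×10^7 × 7.27×10^-5 = 5140 W/(m²·K).
Amplitude A = F₀ / (Cω) = 261 / 5140 = 0.0508 K.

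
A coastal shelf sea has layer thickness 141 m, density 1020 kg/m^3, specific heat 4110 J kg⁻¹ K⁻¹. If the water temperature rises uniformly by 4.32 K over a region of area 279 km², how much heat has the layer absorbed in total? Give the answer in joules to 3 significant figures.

7.12×10^17 J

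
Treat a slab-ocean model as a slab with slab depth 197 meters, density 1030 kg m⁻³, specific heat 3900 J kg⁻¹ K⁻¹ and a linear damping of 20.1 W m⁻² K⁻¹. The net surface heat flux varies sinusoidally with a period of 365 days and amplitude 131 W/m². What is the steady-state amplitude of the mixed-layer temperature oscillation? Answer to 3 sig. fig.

Areal heat capacity C = ρ c_p D = 1030 × 3900 × 197 = 7.91×10^8 J/(m^2 K).
Angular frequency ω = 2π / T = 2π / 3.15×10^7 s = 1.99×10^-7 s⁻¹.
√((Cω)² + λ²) = √((158)² + 20.1²) = 159 W/(m²·K).
Amplitude A = F₀ / √((Cω)²+λ²) = 131 / 159 = 0.824 K.

0.824 K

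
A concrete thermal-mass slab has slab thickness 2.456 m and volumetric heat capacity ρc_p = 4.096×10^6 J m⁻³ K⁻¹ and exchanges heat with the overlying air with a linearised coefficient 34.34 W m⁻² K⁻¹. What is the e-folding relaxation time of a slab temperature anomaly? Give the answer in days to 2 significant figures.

Areal heat capacity C = ρc_p × D = 4.096×10^6 × 2.456 = 1.01×10^7 J/(m²·K).
Relaxation time τ = C / λ = 1.01×10^7 / 34.34 = 2.93×10^5 s.
In days: 2.93×10^5 s / (86400 s/day) = 3.39 days.

3.4 days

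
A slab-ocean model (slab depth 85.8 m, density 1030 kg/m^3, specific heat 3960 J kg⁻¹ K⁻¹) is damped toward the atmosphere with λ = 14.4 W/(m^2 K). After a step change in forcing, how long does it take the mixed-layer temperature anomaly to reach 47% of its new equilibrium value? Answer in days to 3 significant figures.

179 days

Areal heat capacity C = ρ c_p D = 1030 × 3960 × 85.8 = 3.50×10^8 J/(m^2 K).
τ = C / λ = 3.50×10^8 / 14.4 = 2.43×10^7 s.
Fraction reached: 1 − e^(−t/τ) = 0.47 ⇒ t = −τ ln(1 − 0.47) = τ × 0.635.
t = 1.54×10^7 s = 179 days.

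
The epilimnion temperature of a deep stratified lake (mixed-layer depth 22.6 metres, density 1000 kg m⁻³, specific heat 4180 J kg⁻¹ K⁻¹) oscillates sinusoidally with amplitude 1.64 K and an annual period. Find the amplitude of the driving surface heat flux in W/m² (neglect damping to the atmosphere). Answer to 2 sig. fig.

Areal heat capacity C = ρ c_p D = 1000 × 4180 × 22.6 = 9.45×10^7 J/(m^2 K).
ω = 2π / 3.15×10^7 s = 1.99×10^-7 s⁻¹.
Cω = 9.45×10^7 × 1.99×10^-7 = 18.8 W/(m²·K).
F₀ = A × Cω = 1.64 × 18.8 = 30.9 W/m².

31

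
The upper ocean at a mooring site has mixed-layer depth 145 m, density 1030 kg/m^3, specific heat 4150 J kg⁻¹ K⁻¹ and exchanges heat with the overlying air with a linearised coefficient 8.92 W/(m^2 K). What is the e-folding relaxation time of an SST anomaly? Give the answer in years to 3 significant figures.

2.20 years

Areal heat capacity C = ρ c_p D = 1030 × 4150 × 145 = 6.20×10^8 J/(m²·K).
Relaxation time τ = C / λ = 6.20×10^8 / 8.92 = 6.95×10^7 s.
In years: 6.95×10^7 s / (3.156×10^7 s/year) = 2.20 years.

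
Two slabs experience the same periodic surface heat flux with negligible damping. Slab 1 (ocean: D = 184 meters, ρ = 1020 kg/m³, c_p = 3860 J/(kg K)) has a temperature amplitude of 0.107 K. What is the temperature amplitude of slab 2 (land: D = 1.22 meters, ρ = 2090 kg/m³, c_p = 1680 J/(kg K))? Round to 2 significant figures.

18 K

C_ocean = 7.24×10^8 J/(m²·K); C_land = 4.28×10^6 J/(m²·K).
A ∝ 1/C ⇒ A_land = A_ocean × C_ocean/C_land = 0.107 × 169 = 18.1 K.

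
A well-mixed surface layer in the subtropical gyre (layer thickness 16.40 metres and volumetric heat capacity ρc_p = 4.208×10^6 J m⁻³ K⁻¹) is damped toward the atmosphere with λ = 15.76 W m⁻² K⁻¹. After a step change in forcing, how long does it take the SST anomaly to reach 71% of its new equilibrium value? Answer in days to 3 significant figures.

62.7 days

Areal heat capacity C = ρc_p × D = 4.208×10^6 × 16.40 = 6.90×10^7 J/(m²·K).
τ = C / λ = 6.90×10^7 / 15.76 = 4.38×10^6 s.
Fraction reached: 1 − e^(−t/τ) = 0.71 ⇒ t = −τ ln(1 − 0.71) = τ × 1.24.
t = 5.42×10^6 s = 62.7 days.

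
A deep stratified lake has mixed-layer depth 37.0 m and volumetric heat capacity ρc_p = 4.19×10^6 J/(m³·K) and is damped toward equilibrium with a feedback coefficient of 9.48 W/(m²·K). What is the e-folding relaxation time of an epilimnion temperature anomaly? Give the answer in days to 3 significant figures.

189 days

Areal heat capacity C = ρc_p × D = 4.19×10^6 × 37.0 = 1.55×10^8 J/(m²·K).
Relaxation time τ = C / λ = 1.55×10^8 / 9.48 = 1.64×10^7 s.
In days: 1.64×10^7 s / (86400 s/day) = 189 days.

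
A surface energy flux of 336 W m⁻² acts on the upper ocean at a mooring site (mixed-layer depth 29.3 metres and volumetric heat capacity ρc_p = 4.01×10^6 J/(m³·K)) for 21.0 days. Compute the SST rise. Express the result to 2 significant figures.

5.2 K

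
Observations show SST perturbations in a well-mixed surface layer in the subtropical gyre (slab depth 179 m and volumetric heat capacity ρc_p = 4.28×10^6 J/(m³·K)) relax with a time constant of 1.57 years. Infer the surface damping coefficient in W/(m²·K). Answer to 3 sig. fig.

15.5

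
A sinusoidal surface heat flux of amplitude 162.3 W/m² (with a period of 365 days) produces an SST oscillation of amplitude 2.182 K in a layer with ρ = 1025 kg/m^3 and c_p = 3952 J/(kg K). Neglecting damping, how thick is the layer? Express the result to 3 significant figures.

92.2 m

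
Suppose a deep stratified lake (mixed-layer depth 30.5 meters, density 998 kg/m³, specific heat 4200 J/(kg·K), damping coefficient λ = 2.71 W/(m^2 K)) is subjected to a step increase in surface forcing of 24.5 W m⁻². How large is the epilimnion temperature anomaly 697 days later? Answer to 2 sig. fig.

6.5 K

Areal heat capacity C = ρ c_p D = 998 × 4200 × 30.5 = 1.28×10^8 J/(m²·K).
τ = C / λ = 1.28×10^8 / 2.71 = 4.72×10^7 s.
Equilibrium anomaly ΔT_eq = F / λ = 24.5 / 2.71 = 9.04 K.
t = 697 days = 6.02×10^7 s, so t/τ = 1.28.
ΔT(t) = ΔT_eq (1 − e^(−t/τ)) = 9.04 × (1 − e^−1.28) = 6.52 K.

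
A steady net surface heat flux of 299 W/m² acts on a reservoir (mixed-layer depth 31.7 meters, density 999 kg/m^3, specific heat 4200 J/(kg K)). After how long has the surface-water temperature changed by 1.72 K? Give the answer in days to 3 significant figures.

8.86 days

Areal heat capacity C = ρ c_p D = 999 × 4200 × 31.7 = 1.33×10^8 J/(m^2 K).
Time required: Δt = C ΔT / F = 1.33×10^8 × 1.72 / 299 = 7.65×10^5 s.
In days: 7.65×10^5 s / (86400 s/day) = 8.86 days.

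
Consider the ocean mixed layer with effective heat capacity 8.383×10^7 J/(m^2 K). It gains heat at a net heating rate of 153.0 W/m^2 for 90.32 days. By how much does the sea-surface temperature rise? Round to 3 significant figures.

Areal heat capacity C = 8.383×10^7 J/(m^2 K) (given).
Net heat input Q = F Δt = 153.0 × (90.32 days × 86400 s/day) = 1.19×10^9 J/m².
ΔT = Q / C = 1.19×10^9 / 8.38×10^7 = 14.2 K.

14.2 K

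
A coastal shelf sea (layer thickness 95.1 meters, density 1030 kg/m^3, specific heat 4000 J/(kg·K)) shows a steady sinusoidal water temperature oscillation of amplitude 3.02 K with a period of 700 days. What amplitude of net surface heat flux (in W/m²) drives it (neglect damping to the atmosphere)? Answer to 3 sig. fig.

Areal heat capacity C = ρ c_p D = 1030 × 4000 × 95.1 = 3.92×10^8 J/(m²·K).
ω = 2π / 6.05×10^7 s = 1.04×10^-7 s⁻¹.
Cω = 3.92×10^8 × 1.04×10^-7 = 40.7 W/(m²·K).
F₀ = A × Cω = 3.02 × 40.7 = 123 W/m².

123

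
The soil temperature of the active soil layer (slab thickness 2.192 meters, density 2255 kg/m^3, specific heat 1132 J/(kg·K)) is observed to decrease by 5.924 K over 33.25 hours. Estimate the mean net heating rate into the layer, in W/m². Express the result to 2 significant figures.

-280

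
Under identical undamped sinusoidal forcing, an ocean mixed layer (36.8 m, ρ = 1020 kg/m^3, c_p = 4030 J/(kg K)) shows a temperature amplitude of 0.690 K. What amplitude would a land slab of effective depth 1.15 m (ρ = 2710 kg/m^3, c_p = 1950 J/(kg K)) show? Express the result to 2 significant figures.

17 K

C_ocean = 1.51×10^8 J/(m²·K); C_land = 6.08×10^6 J/(m²·K).
A ∝ 1/C ⇒ A_land = A_ocean × C_ocean/C_land = 0.690 × 24.9 = 17.2 K.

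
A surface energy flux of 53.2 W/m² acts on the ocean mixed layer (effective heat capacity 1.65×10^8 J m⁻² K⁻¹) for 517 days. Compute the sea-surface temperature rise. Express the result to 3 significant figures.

Areal heat capacity C = 1.65×10^8 J m⁻² K⁻¹ (given).
Net heat input Q = F Δt = 53.2 × (517 days × 86400 s/day) = 2.38×10^9 J/m².
ΔT = Q / C = 2.38×10^9 / 1.65×10^8 = 14.4 K.

14.4 K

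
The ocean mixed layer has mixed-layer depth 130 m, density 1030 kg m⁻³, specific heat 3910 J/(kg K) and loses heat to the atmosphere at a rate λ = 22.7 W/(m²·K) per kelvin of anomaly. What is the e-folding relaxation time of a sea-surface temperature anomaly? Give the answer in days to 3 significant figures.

Areal heat capacity C = ρ c_p D = 1030 × 3910 × 130 = 5.24×10^8 J m⁻² K⁻¹.
Relaxation time τ = C / λ = 5.24×10^8 / 22.7 = 2.31×10^7 s.
In days: 2.31×10^7 s / (86400 s/day) = 267 days.

267 days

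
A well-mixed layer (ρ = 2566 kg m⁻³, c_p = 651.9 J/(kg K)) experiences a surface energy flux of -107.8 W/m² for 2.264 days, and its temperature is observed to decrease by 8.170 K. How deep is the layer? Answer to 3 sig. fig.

Heat input Q = F Δt = -107.8 × 1.96×10^5 s = -2.11×10^7 J/m².
Required areal heat capacity C = Q / ΔT = 2.58×10^6 J/(m²·K).
Depth D = C / (ρ c_p) = 2.58×10^6 / (2566 × 651.9) = 1.54 m.

1.54 m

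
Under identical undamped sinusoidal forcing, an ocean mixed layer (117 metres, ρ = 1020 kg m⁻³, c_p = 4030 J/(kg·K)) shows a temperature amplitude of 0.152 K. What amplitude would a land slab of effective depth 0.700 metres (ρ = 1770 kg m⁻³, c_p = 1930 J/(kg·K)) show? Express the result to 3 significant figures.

30.6 K

C_ocean = 4.81×10^8 J/(m²·K); C_land = 2.39×10^6 J/(m²·K).
A ∝ 1/C ⇒ A_land = A_ocean × C_ocean/C_land = 0.152 × 201 = 30.6 K.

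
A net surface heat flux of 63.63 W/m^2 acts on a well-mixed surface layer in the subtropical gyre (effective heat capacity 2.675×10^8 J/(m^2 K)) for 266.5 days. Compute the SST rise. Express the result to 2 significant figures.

5.5 K

Areal heat capacity C = 2.675×10^8 J/(m^2 K) (given).
Net heat input Q = F Δt = 63.63 × (266.5 days × 86400 s/day) = 1.47×10^9 J/m².
ΔT = Q / C = 1.47×10^9 / 2.67×10^8 = 5.48 K.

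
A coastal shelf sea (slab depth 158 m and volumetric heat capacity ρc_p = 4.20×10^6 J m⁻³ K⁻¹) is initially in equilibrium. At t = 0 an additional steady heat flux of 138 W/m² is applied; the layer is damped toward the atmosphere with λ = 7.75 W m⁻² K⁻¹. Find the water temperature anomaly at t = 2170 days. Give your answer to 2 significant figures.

Areal heat capacity C = ρc_p × D = 4.20×10^6 × 158 = 6.64×10^8 J m⁻² K⁻¹.
τ = C / λ = 6.64×10^8 / 7.75 = 8.56×10^7 s.
Equilibrium anomaly ΔT_eq = F / λ = 138 / 7.75 = 17.8 K.
t = 2170 days = 1.87×10^8 s, so t/τ = 2.19.
ΔT(t) = ΔT_eq (1 − e^(−t/τ)) = 17.8 × (1 − e^−2.19) = 15.8 K.

16 K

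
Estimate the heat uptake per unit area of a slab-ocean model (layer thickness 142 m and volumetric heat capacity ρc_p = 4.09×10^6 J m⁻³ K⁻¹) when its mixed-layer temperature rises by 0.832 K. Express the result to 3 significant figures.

4.83×10^8

Areal heat capacity C = ρc_p × D = 4.09×10^6 × 142 = 5.81×10^8 J m⁻² K⁻¹.
ΔQ = C ΔT = 5.81×10^8 × 0.832 = 4.83×10^8 J/m².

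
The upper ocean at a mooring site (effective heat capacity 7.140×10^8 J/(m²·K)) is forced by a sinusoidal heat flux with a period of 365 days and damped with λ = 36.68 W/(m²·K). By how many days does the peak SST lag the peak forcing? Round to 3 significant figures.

76.6 days

Areal heat capacity C = 7.140×10^8 J/(m²·K) (given).
ω = 2π / 3.15×10^7 s = 1.99×10^-7 s⁻¹.
Phase lag φ = arctan(Cω/λ) = arctan(142/36.68) = 1.32 rad.
Time lag = φ / ω = 1.32 / 1.99×10^-7 = 6.62×10^6 s = 76.6 days.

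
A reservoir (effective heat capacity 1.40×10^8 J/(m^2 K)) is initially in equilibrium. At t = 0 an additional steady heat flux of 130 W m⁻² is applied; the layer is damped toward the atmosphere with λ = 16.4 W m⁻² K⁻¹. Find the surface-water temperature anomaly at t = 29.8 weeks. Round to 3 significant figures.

Areal heat capacity C = 1.40×10^8 J/(m^2 K) (given).
τ = C / λ = 1.40×10^8 / 16.4 = 8.54×10^6 s.
Equilibrium anomaly ΔT_eq = F / λ = 130 / 16.4 = 7.93 K.
t = 29.8 weeks = 1.80×10^7 s, so t/τ = 2.11.
ΔT(t) = ΔT_eq (1 − e^(−t/τ)) = 7.93 × (1 − e^−2.11) = 6.97 K.

6.97 K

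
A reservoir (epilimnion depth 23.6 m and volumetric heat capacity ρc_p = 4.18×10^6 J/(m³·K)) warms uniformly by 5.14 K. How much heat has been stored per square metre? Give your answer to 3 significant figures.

Areal heat capacity C = ρc_p × D = 4.18×10^6 × 23.6 = 9.86×10^7 J/(m^2 K).
ΔQ = C ΔT = 9.86×10^7 × 5.14 = 5.07×10^8 J/m².

5.07×10^8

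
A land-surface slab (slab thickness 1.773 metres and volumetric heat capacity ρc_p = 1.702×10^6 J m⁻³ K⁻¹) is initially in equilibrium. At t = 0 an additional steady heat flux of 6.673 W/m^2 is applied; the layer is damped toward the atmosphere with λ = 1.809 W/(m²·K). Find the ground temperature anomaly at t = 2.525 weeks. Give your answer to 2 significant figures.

2.2 K

Areal heat capacity C = ρc_p × D = 1.702×10^6 × 1.773 = 3.02×10^6 J/(m²·K).
τ = C / λ = 3.02×10^6 / 1.809 = 1.67×10^6 s.
Equilibrium anomaly ΔT_eq = F / λ = 6.673 / 1.809 = 3.69 K.
t = 2.525 weeks = 1.53×10^6 s, so t/τ = 0.915.
ΔT(t) = ΔT_eq (1 − e^(−t/τ)) = 3.69 × (1 − e^−0.915) = 2.21 K.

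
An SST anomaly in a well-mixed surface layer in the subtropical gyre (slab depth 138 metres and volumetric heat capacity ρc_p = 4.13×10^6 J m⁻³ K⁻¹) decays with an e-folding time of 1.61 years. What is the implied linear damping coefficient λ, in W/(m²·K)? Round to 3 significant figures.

Areal heat capacity C = ρc_p × D = 4.13×10^6 × 138 = 5.70×10^8 J/(m²·K).
τ = 1.61 years = 5.08×10^7 s.
λ = C / τ = 5.70×10^8 / 5.08×10^7 = 11.2 W/(m²·K).

11.2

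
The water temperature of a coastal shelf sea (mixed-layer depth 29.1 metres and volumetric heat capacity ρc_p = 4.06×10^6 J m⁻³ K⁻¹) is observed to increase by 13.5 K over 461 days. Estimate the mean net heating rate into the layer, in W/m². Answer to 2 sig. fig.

40

Areal heat capacity C = ρc_p × D = 4.06×10^6 × 29.1 = 1.18×10^8 J/(m^2 K).
Required heat per unit area: Q = C ΔT = 1.18×10^8 × 13.5 = 1.59×10^9 J/m².
Flux F = Q / Δt = 1.59×10^9 / 3.98×10^7 s = 40.0 W/m².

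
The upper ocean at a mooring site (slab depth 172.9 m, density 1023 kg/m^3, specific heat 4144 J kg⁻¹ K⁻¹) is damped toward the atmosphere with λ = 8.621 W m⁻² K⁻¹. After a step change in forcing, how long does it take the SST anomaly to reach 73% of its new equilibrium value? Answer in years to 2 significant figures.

3.5 years

Areal heat capacity C = ρ c_p D = 1023 × 4144 × 172.9 = 7.33×10^8 J/(m²·K).
τ = C / λ = 7.33×10^8 / 8.621 = 8.50×10^7 s.
Fraction reached: 1 − e^(−t/τ) = 0.73 ⇒ t = −τ ln(1 − 0.73) = τ × 1.31.
t = 1.11×10^8 s = 3.53 years.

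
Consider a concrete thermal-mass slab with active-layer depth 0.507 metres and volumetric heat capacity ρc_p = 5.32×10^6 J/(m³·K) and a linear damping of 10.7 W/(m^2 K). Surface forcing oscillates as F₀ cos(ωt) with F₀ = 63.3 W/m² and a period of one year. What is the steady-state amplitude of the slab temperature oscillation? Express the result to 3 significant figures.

5.91 K

Areal heat capacity C = ρc_p × D = 5.32×10^6 × 0.507 = 2.70×10^6 J/(m²·K).
Angular frequency ω = 2π / T = 2π / 3.15×10^7 s = 1.99×10^-7 s⁻¹.
√((Cω)² + λ²) = √((0.537)² + 10.7²) = 10.7 W/(m²·K).
Amplitude A = F₀ / √((Cω)²+λ²) = 63.3 / 10.7 = 5.91 K.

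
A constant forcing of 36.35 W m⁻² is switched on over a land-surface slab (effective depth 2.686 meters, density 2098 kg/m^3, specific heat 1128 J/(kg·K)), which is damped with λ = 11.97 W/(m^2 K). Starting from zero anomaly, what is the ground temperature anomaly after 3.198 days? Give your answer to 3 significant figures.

Areal heat capacity C = ρ c_p D = 2098 × 1128 × 2.686 = 6.36×10^6 J m⁻² K⁻¹.
τ = C / λ = 6.36×10^6 / 11.97 = 5.31×10^5 s.
Equilibrium anomaly ΔT_eq = F / λ = 36.35 / 11.97 = 3.04 K.
t = 3.198 days = 2.76×10^5 s, so t/τ = 0.520.
ΔT(t) = ΔT_eq (1 − e^(−t/τ)) = 3.04 × (1 − e^−0.520) = 1.23 K.

1.23 K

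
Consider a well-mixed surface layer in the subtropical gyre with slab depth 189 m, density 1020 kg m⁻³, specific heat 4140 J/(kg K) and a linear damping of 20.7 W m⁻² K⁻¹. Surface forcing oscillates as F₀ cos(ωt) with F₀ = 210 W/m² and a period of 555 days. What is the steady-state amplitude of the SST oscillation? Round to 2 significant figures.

2.0 K

Areal heat capacity C = ρ c_p D = 1020 × 4140 × 189 = 7.98×10^8 J/(m²·K).
Angular frequency ω = 2π / T = 2π / 4.80×10^7 s = 1.31×10^-7 s⁻¹.
√((Cω)² + λ²) = √((105)² + 20.7²) = 107 W/(m²·K).
Amplitude A = F₀ / √((Cω)²+λ²) = 210 / 107 = 1.97 K.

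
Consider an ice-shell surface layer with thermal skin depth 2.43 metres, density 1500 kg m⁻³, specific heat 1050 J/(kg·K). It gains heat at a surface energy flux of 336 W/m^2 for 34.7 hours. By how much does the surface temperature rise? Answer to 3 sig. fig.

Areal heat capacity C = ρ c_p D = 1500 × 1050 × 2.43 = 3.83×10^6 J/(m^2 K).
Net heat input Q = F Δt = 336 × (34.7 hours × 3600 s/hour) = 4.20×10^7 J/m².
ΔT = Q / C = 4.20×10^7 / 3.83×10^6 = 11.0 K.

11.0 K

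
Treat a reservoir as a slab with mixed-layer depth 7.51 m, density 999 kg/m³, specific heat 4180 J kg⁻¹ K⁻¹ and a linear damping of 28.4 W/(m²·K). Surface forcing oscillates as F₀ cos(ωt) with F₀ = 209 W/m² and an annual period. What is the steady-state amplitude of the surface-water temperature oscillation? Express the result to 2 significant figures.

Areal heat capacity C = ρ c_p D = 999 × 4180 × 7.51 = 3.14×10^7 J/(m²·K).
Angular frequency ω = 2π / T = 2π / 3.15×10^7 s = 1.99×10^-7 s⁻¹.
√((Cω)² + λ²) = √((6.25)² + 28.4²) = 29.1 W/(m²·K).
Amplitude A = F₀ / √((Cω)²+λ²) = 209 / 29.1 = 7.19 K.

7.2 K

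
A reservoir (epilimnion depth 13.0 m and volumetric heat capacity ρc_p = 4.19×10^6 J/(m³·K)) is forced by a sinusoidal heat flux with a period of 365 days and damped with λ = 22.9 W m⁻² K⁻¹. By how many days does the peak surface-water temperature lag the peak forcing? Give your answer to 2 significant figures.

Areal heat capacity C = ρc_p × D = 4.19×10^6 × 13.0 = 5.45×10^7 J/(m²·K).
ω = 2π / 3.15×10^7 s = 1.99×10^-7 s⁻¹.
Phase lag φ = arctan(Cω/λ) = arctan(10.9/22.9) = 0.443 rad.
Time lag = φ / ω = 0.443 / 1.99×10^-7 = 2.22×10^6 s = 25.7 days.

26 days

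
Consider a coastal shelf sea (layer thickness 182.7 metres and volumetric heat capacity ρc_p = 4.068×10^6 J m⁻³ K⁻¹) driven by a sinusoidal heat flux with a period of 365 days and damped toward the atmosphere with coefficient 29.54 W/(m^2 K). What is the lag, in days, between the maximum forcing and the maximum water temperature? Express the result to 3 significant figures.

Areal heat capacity C = ρc_p × D = 4.068×10^6 × 182.7 = 7.43×10^8 J m⁻² K⁻¹.
ω = 2π / 3.15×10^7 s = 1.99×10^-7 s⁻¹.
Phase lag φ = arctan(Cω/λ) = arctan(148/29.54) = 1.37 rad.
Time lag = φ / ω = 1.37 / 1.99×10^-7 = 6.90×10^6 s = 79.8 days.

79.8 days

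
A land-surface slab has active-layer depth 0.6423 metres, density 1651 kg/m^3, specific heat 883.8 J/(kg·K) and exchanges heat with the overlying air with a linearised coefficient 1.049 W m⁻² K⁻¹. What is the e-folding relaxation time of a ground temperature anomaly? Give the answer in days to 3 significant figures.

10.3 days

Areal heat capacity C = ρ c_p D = 1651 × 883.8 × 0.6423 = 9.37×10^5 J/(m²·K).
Relaxation time τ = C / λ = 9.37×10^5 / 1.049 = 8.93×10^5 s.
In days: 8.93×10^5 s / (86400 s/day) = 10.3 days.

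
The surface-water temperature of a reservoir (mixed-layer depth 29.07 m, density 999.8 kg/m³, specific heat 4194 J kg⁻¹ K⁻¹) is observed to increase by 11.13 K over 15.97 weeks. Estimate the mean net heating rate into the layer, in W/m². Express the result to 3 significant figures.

140

Areal heat capacity C = ρ c_p D = 999.8 × 4194 × 29.07 = 1.22×10^8 J/(m^2 K).
Required heat per unit area: Q = C ΔT = 1.22×10^8 × 11.13 = 1.36×10^9 J/m².
Flux F = Q / Δt = 1.36×10^9 / 9.66×10^6 s = 140 W/m².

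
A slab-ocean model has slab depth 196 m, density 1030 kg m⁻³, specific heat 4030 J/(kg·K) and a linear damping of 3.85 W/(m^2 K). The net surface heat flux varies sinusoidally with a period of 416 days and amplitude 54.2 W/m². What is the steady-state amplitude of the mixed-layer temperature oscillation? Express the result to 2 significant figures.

0.38 K

Areal heat capacity C = ρ c_p D = 1030 × 4030 × 196 = 8.14×10^8 J/(m²·K).
Angular frequency ω = 2π / T = 2π / 3.59×10^7 s = 1.75×10^-7 s⁻¹.
√((Cω)² + λ²) = √((142)² + 3.85²) = 142 W/(m²·K).
Amplitude A = F₀ / √((Cω)²+λ²) = 54.2 / 142 = 0.381 K.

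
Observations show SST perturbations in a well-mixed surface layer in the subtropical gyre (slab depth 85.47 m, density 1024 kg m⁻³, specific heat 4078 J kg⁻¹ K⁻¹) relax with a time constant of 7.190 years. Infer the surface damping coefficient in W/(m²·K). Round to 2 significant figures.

1.6

Areal heat capacity C = ρ c_p D = 1024 × 4078 × 85.47 = 3.57×10^8 J/(m^2 K).
τ = 7.190 years = 2.27×10^8 s.
λ = C / τ = 3.57×10^8 / 2.27×10^8 = 1.57 W/(m²·K).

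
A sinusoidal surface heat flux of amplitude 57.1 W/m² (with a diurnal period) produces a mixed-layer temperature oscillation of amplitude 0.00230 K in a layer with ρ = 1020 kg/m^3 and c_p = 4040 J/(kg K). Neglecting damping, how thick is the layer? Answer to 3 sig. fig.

ω = 2π / 86400 s = 7.27×10^-5 s⁻¹.
Required C = F₀ / (A ω) = 57.1 / (0.00230 × 7.27×10^-5) = 3.41×10^8 J/(m²·K).
D = C / (ρ c_p) = 3.41×10^8 / (1020 × 4040) = 82.8 m.

82.8 m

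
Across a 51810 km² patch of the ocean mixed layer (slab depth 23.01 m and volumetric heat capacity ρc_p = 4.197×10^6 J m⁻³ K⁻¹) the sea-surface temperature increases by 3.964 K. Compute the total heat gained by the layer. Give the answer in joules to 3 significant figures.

1.98×10^19 J

Areal heat capacity C = ρc_p × D = 4.197×10^6 × 23.01 = 9.66×10^7 J/(m^2 K).
Heat per unit area: q = C ΔT = 9.66×10^7 × 3.964 = 3.83×10^8 J/m².
Total heat: Q = q × A = 3.83×10^8 × (51810 × 10⁶ m²) = 1.98×10^19 J.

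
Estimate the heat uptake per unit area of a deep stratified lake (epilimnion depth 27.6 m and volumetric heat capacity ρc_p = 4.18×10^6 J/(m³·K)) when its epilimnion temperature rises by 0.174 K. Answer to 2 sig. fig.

Areal heat capacity C = ρc_p × D = 4.18×10^6 × 27.6 = 1.15×10^8 J/(m^2 K).
ΔQ = C ΔT = 1.15×10^8 × 0.174 = 2.01×10^7 J/m².

2.0×10^7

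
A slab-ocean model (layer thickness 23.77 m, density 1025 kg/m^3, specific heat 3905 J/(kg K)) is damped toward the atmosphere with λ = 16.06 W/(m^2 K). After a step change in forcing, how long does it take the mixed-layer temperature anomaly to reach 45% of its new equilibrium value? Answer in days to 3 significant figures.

41.0 days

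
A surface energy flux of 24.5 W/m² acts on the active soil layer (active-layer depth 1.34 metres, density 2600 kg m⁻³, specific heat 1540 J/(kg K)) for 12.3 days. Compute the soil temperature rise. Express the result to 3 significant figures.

4.85 K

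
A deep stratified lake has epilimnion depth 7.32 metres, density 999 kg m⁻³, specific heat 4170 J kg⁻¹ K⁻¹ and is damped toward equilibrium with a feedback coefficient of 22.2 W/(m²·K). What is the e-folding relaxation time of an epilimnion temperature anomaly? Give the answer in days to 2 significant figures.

Areal heat capacity C = ρ c_p D = 999 × 4170 × 7.32 = 3.05×10^7 J/(m²·K).
Relaxation time τ = C / λ = 3.05×10^7 / 22.2 = 1.37×10^6 s.
In days: 1.37×10^6 s / (86400 s/day) = 15.9 days.

16 days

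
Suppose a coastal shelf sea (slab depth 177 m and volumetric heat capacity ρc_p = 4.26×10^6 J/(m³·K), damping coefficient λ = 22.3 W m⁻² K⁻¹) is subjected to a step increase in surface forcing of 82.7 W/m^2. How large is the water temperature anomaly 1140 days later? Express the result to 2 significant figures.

Areal heat capacity C = ρc_p × D = 4.26×10^6 × 177 = 7.54×10^8 J m⁻² K⁻¹.
τ = C / λ = 7.54×10^8 / 22.3 = 3.38×10^7 s.
Equilibrium anomaly ΔT_eq = F / λ = 82.7 / 22.3 = 3.71 K.
t = 1140 days = 9.85×10^7 s, so t/τ = 2.91.
ΔT(t) = ΔT_eq (1 − e^(−t/τ)) = 3.71 × (1 − e^−2.91) = 3.51 K.

3.5 K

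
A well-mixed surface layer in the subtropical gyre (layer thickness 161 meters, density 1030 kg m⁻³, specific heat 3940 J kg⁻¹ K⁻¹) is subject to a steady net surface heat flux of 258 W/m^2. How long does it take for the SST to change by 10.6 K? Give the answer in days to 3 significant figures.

Areal heat capacity C = ρ c_p D = 1030 × 3940 × 161 = 6.53×10^8 J/(m^2 K).
Time required: Δt = C ΔT / F = 6.53×10^8 × 10.6 / 258 = 2.68×10^7 s.
In days: 2.68×10^7 s / (86400 s/day) = 311 days.

311 days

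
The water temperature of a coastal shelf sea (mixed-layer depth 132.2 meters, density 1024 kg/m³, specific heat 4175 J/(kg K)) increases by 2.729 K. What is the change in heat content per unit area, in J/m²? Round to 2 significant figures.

Areal heat capacity C = ρ c_p D = 1024 × 4175 × 132.2 = 5.65×10^8 J/(m²·K).
ΔQ = C ΔT = 5.65×10^8 × 2.729 = 1.54×10^9 J/m².

1.5×10^9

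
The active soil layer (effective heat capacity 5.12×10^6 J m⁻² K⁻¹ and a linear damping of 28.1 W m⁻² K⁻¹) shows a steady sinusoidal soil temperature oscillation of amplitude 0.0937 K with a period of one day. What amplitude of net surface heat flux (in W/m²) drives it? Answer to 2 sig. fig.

35

Areal heat capacity C = 5.12×10^6 J m⁻² K⁻¹ (given).
ω = 2π / 86400 s = 7.27×10^-5 s⁻¹.
√((Cω)² + λ²) = √((372)² + 28.1²) = 373 W/(m²·K).
F₀ = A × √((Cω)²+λ²) = 0.0937 × 373 = 35.0 W/m².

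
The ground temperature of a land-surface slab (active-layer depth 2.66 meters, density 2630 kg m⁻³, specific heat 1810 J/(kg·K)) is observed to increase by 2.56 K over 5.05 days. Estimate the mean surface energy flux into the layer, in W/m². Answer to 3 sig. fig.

74.3

Areal heat capacity C = ρ c_p D = 2630 × 1810 × 2.66 = 1.27×10^7 J/(m^2 K).
Required heat per unit area: Q = C ΔT = 1.27×10^7 × 2.56 = 3.24×10^7 J/m².
Flux F = Q / Δt = 3.24×10^7 / 4.36×10^5 s = 74.3 W/m².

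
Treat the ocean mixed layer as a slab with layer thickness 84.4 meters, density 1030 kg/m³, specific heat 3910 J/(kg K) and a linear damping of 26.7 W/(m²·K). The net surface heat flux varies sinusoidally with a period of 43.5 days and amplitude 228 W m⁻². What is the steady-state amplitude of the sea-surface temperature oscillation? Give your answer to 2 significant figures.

0.40 K

Areal heat capacity C = ρ c_p D = 1030 × 3910 × 84.4 = 3.40×10^8 J/(m^2 K).
Angular frequency ω = 2π / T = 2π / 3.76×10^6 s = 1.67×10^-6 s⁻¹.
√((Cω)² + λ²) = √((568)² + 26.7²) = 569 W/(m²·K).
Amplitude A = F₀ / √((Cω)²+λ²) = 228 / 569 = 0.401 K.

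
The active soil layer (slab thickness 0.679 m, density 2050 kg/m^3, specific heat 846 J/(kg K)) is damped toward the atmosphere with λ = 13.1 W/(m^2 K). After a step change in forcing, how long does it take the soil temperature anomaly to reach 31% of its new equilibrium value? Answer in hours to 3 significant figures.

Areal heat capacity C = ρ c_p D = 2050 × 846 × 0.679 = 1.18×10^6 J/(m^2 K).
τ = C / λ = 1.18×10^6 / 13.1 = 89900 s.
Fraction reached: 1 − e^(−t/τ) = 0.31 ⇒ t = −τ ln(1 − 0.31) = τ × 0.371.
t = 33400 s = 9.27 hours.

9.27 hours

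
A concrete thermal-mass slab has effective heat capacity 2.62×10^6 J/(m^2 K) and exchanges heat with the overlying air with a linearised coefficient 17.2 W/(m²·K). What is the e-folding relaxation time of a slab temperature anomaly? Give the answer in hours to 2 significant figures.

Areal heat capacity C = 2.62×10^6 J/(m^2 K) (given).
Relaxation time τ = C / λ = 2.62×10^6 / 17.2 = 1.52×10^5 s.
In hours: 1.52×10^5 s / (3600 s/hour) = 42.3 hours.

42 hours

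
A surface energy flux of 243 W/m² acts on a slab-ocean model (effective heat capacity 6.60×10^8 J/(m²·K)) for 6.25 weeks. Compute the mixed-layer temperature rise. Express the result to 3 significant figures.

Areal heat capacity C = 6.60×10^8 J/(m²·K) (given).
Net heat input Q = F Δt = 243 × (6.25 weeks × 6.048×10^5 s/week) = 9.19×10^8 J/m².
ΔT = Q / C = 9.19×10^8 / 6.60×10^8 = 1.39 K.

1.39 K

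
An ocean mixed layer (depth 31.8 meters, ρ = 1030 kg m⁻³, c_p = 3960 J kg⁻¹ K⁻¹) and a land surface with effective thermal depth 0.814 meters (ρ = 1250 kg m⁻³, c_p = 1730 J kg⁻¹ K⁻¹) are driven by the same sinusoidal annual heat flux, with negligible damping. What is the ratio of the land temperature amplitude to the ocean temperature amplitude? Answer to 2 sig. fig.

C_ocean = 1030 × 3960 × 31.8 = 1.30×10^8 J/(m²·K).
C_land = 1250 × 1730 × 0.814 = 1.76×10^6 J/(m²·K).
Undamped amplitude ∝ 1/C, so A_land/A_ocean = C_ocean/C_land = 73.7.

74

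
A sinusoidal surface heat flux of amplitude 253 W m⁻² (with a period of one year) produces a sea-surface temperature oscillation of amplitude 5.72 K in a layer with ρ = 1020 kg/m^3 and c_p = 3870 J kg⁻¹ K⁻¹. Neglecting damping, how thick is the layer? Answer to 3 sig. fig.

56.2 m

ω = 2π / 3.15×10^7 s = 1.99×10^-7 s⁻¹.
Required C = F₀ / (A ω) = 253 / (5.72 × 1.99×10^-7) = 2.22×10^8 J/(m²·K).
D = C / (ρ c_p) = 2.22×10^8 / (1020 × 3870) = 56.2 m.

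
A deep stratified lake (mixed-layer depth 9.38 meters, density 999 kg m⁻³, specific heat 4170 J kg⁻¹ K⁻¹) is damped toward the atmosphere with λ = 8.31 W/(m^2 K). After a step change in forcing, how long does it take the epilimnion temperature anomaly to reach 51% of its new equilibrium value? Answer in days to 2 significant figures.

39 days

Areal heat capacity C = ρ c_p D = 999 × 4170 × 9.38 = 3.91×10^7 J m⁻² K⁻¹.
τ = C / λ = 3.91×10^7 / 8.31 = 4.70×10^6 s.
Fraction reached: 1 − e^(−t/τ) = 0.51 ⇒ t = −τ ln(1 − 0.51) = τ × 0.713.
t = 3.35×10^6 s = 38.8 days.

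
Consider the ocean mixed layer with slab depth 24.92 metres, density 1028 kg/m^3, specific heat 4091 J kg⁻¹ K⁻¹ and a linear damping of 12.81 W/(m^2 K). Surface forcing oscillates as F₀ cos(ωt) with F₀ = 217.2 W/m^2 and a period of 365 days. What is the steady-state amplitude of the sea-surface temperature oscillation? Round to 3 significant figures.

Areal heat capacity C = ρ c_p D = 1028 × 4091 × 24.92 = 1.05×10^8 J m⁻² K⁻¹.
Angular frequency ω = 2π / T = 2π / 3.15×10^7 s = 1.99×10^-7 s⁻¹.
√((Cω)² + λ²) = √((20.9)² + 12.81²) = 24.5 W/(m²·K).
Amplitude A = F₀ / √((Cω)²+λ²) = 217.2 / 24.5 = 8.87 K.

8.87 K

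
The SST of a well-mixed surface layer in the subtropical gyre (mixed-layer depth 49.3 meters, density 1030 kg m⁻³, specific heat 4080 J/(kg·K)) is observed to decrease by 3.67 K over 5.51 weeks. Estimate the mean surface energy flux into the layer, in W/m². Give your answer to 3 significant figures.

Areal heat capacity C = ρ c_p D = 1030 × 4080 × 49.3 = 2.07×10^8 J/(m^2 K).
Required heat per unit area: Q = C ΔT = 2.07×10^8 × -3.67 = -7.60×10^8 J/m².
Flux F = Q / Δt = -7.60×10^8 / 3.33×10^6 s = -228 W/m².

-228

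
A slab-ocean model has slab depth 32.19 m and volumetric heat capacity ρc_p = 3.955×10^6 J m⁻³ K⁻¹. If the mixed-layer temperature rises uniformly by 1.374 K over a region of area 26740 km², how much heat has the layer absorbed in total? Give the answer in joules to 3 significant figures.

4.68×10^18 J

Areal heat capacity C = ρc_p × D = 3.955×10^6 × 32.19 = 1.27×10^8 J/(m²·K).
Heat per unit area: q = C ΔT = 1.27×10^8 × 1.374 = 1.75×10^8 J/m².
Total heat: Q = q × A = 1.75×10^8 × (26740 × 10⁶ m²) = 4.68×10^18 J.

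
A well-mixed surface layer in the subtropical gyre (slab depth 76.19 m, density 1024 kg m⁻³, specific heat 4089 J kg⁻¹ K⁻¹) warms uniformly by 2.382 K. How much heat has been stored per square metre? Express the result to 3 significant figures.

7.60×10^8

Areal heat capacity C = ρ c_p D = 1024 × 4089 × 76.19 = 3.19×10^8 J m⁻² K⁻¹.
ΔQ = C ΔT = 3.19×10^8 × 2.382 = 7.60×10^8 J/m².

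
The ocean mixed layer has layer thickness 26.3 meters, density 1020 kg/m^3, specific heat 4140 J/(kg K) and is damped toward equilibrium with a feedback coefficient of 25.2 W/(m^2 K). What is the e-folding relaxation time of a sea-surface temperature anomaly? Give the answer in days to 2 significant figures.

51 days

Areal heat capacity C = ρ c_p D = 1020 × 4140 × 26.3 = 1.11×10^8 J m⁻² K⁻¹.
Relaxation time τ = C / λ = 1.11×10^8 / 25.2 = 4.41×10^6 s.
In days: 4.41×10^6 s / (86400 s/day) = 51.0 days.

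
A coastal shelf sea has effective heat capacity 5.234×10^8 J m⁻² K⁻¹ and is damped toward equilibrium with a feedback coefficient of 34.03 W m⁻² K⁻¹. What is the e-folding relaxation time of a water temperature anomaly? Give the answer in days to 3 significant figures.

178 days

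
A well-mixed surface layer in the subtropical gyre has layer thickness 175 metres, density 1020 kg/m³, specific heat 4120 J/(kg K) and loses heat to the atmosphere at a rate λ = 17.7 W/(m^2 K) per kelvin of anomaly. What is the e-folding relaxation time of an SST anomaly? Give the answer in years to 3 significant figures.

Areal heat capacity C = ρ c_p D = 1020 × 4120 × 175 = 7.35×10^8 J/(m²·K).
Relaxation time τ = C / λ = 7.35×10^8 / 17.7 = 4.15×10^7 s.
In years: 4.15×10^7 s / (3.156×10^7 s/year) = 1.32 years.

1.32 years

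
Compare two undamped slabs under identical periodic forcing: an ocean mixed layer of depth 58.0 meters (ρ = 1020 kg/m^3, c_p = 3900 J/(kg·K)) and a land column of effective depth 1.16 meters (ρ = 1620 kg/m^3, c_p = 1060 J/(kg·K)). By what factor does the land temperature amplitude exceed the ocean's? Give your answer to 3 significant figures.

C_ocean = 1020 × 3900 × 58.0 = 2.31×10^8 J/(m²·K).
C_land = 1620 × 1060 × 1.16 = 1.99×10^6 J/(m²·K).
Undamped amplitude ∝ 1/C, so A_land/A_ocean = C_ocean/C_land = 116.

116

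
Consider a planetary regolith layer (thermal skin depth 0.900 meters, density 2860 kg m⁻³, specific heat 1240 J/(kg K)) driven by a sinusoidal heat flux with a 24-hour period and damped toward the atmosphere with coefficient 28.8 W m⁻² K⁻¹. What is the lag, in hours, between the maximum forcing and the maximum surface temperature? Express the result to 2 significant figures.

Areal heat capacity C = ρ c_p D = 2860 × 1240 × 0.900 = 3.19×10^6 J m⁻² K⁻¹.
ω = 2π / 86400 s = 7.27×10^-5 s⁻¹.
Phase lag φ = arctan(Cω/λ) = arctan(232/28.8) = 1.45 rad.
Time lag = φ / ω = 1.45 / 7.27×10^-5 = 19900 s = 5.53 hours.

5.5 hours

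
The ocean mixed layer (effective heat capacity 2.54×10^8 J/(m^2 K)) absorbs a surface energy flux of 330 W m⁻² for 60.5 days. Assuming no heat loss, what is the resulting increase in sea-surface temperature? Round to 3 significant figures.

6.79 K

Areal heat capacity C = 2.54×10^8 J/(m^2 K) (given).
Net heat input Q = F Δt = 330 × (60.5 days × 86400 s/day) = 1.72×10^9 J/m².
ΔT = Q / C = 1.72×10^9 / 2.54×10^8 = 6.79 K.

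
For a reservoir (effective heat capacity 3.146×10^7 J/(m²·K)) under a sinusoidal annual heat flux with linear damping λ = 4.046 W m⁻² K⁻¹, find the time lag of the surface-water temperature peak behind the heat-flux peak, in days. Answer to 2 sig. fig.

Areal heat capacity C = 3.146×10^7 J/(m²·K) (given).
ω = 2π / 3.15×10^7 s = 1.99×10^-7 s⁻¹.
Phase lag φ = arctan(Cω/λ) = arctan(6.27/4.046) = 0.998 rad.
Time lag = φ / ω = 0.998 / 1.99×10^-7 = 5.01×10^6 s = 58.0 days.

58 days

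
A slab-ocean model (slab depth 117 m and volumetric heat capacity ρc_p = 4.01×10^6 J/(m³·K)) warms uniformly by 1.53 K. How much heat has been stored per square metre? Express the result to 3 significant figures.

Areal heat capacity C = ρc_p × D = 4.01×10^6 × 117 = 4.69×10^8 J/(m^2 K).
ΔQ = C ΔT = 4.69×10^8 × 1.53 = 7.18×10^8 J/m².

7.18×10^8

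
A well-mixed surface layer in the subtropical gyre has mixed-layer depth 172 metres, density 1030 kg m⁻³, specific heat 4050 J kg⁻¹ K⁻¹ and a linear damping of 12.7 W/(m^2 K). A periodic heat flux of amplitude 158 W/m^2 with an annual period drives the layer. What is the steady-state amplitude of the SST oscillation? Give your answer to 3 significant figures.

1.10 K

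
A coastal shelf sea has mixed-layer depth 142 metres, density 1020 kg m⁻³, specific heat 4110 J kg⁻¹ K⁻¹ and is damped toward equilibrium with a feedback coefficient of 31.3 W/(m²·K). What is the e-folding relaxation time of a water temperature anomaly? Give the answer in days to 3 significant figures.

Areal heat capacity C = ρ c_p D = 1020 × 4110 × 142 = 5.95×10^8 J m⁻² K⁻¹.
Relaxation time τ = C / λ = 5.95×10^8 / 31.3 = 1.90×10^7 s.
In days: 1.90×10^7 s / (86400 s/day) = 220 days.

220 days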